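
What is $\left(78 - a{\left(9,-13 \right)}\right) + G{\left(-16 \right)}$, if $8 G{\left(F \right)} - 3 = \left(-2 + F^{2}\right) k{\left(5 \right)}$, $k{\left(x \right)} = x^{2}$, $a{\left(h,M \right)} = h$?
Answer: $\frac{6905}{8} \approx 863.13$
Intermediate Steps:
$G{\left(F \right)} = - \frac{47}{8} + \frac{25 F^{2}}{8}$ ($G{\left(F \right)} = \frac{3}{8} + \frac{\left(-2 + F^{2}\right) 5^{2}}{8} = \frac{3}{8} + \frac{\left(-2 + F^{2}\right) 25}{8} = \frac{3}{8} + \frac{-50 + 25 F^{2}}{8} = \frac{3}{8} + \left(- \frac{25}{4} + \frac{25 F^{2}}{8}\right) = - \frac{47}{8} + \frac{25 F^{2}}{8}$)
$\left(78 - a{\left(9,-13 \right)}\right) + G{\left(-16 \right)} = \left(78 - 9\right) - \left(\frac{47}{8} - \frac{25 \left(-16\right)^{2}}{8}\right) = \left(78 - 9\right) + \left(- \frac{47}{8} + \frac{25}{8} \cdot 256\right) = 69 + \left(- \frac{47}{8} + 800\right) = 69 + \frac{6353}{8} = \frac{6905}{8}$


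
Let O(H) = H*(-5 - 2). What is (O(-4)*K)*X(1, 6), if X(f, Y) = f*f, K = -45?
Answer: -1260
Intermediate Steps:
O(H) = -7*H (O(H) = H*(-7) = -7*H)
X(f, Y) = f**2
(O(-4)*K)*X(1, 6) = (-7*(-4)*(-45))*1**2 = (28*(-45))*1 = -1260*1 = -1260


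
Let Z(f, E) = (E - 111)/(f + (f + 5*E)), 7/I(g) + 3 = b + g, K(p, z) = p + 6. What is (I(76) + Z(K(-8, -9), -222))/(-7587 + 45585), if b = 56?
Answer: 50755/5460540588 ≈ 9.2949e-6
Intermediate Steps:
K(p, z) = 6 + p
I(g) = 7/(53 + g) (I(g) = 7/(-3 + (56 + g)) = 7/(53 + g))
Z(f, E) = (-111 + E)/(2*f + 5*E)
(I(76) + Z(K(-8, -9), -222))/(-7587 + 45585) = (7/(53 + 76) + (-111 - 222)/(2*(6 - 8) + 5*(-222)))/(-7587 + 45585) = (7/129 - 333/(2*(-2) - 1110))/37998 = (7*(1/129) - 333/(-4 - 1110))*(1/37998) = (7/129 - 333/(-1114))*(1/37998) = (7/129 - 1/1114*(-333))*(1/37998) = (7/129 + 333/1114)*(1/37998) = (50755/143706)*(1/37998) = 50755/5460540588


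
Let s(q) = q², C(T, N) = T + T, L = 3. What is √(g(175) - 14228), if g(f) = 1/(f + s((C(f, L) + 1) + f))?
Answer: I*√1090526063110977/276851 ≈ 119.28*I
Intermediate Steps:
C(T, N) = 2*T
g(f) = 1/(f + (1 + 3*f)²) (g(f) = 1/(f + ((2*f + 1) + f)²) = 1/(f + ((1 + 2*f) + f)²) = 1/(f + (1 + 3*f)²))
√(g(175) - 14228) = √(1/(175 + (1 + 3*175)²) - 14228) = √(1/(175 + (1 + 525)²) - 14228) = √(1/(175 + 526²) - 14228) = √(1/(175 + 276676) - 14228) = √(1/276851 - 14228) = √(-3939036027/276851) = I*√1090526063110977/276851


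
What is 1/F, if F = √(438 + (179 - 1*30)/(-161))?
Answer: √11329409/70369 ≈ 0.047832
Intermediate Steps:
F = √11329409/161 (F = √(438 + (179 - 30)*(-1/161)) = √(438 + 149*(-1/161)) = √(438 - 149/161) = √(70369/161) = √11329409/161 ≈ 20.906)
1/F = 1/(√11329409/161) = √11329409/70369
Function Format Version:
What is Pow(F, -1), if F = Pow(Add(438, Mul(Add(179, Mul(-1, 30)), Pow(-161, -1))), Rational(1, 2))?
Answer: Mul(Rational(1, 70369), Pow(11329409, Rational(1, 2))) ≈ 0.047832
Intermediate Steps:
F = Mul(Rational(1, 161), Pow(11329409, Rational(1, 2))) (F = Pow(Add(438, Mul(Add(179, -30), Rational(-1, 161))), Rational(1, 2)) = Pow(Add(438, Mul(149, Rational(-1, 161))), Rational(1, 2)) = Pow(Add(438, Rational(-149, 161)), Rational(1, 2)) = Pow(Rational(70369, 161), Rational(1, 2)) = Mul(Rational(1, 161), Pow(11329409, Rational(1, 2))) ≈ 20.906)
Pow(F, -1) = Pow(Mul(Rational(1, 161), Pow(11329409, Rational(1, 2))), -1) = Mul(Rational(1, 70369), Pow(11329409, Rational(1, 2)))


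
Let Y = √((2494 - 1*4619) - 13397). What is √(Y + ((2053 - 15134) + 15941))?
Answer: √(2860 + I*√15522) ≈ 53.492 + 1.1646*I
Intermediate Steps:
Y = I*√15522 (Y = √((2494 - 4619) - 13397) = √(-2125 - 13397) = √(-15522) = I*√15522 ≈ 124.59*I)
√(Y + ((2053 - 15134) + 15941)) = √(I*√15522 + ((2053 - 15134) + 15941)) = √(I*√15522 + (-13081 + 15941)) = √(I*√15522 + 2860) = √(2860 + I*√15522)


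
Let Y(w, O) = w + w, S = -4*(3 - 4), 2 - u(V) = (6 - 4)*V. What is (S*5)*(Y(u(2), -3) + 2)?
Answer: -40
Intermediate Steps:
u(V) = 2 - 2*V (u(V) = 2 - (6 - 4)*V = 2 - 2*V)
S = 4 (S = -4*(-1) = 4)
Y(w, O) = 2*w
(S*5)*(Y(u(2), -3) + 2) = (4*5)*(2*(2 - 2*2) + 2) = 20*(2*(2 - 4) + 2) = 20*(2*(-2) + 2) = 20*(-4 + 2) = 20*(-2) = -40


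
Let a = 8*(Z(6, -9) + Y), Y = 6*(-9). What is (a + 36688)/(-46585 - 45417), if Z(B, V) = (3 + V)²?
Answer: -18272/46001 ≈ -0.39721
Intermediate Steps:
Y = -54
a = -144 (a = 8*((3 - 9)² - 54) = 8*((-6)² - 54) = 8*(36 - 54) = 8*(-18) = -144)
(a + 36688)/(-46585 - 45417) = (-144 + 36688)/(-46585 - 45417) = 36544/(-92002) = 36544*(-1/92002) = -18272/46001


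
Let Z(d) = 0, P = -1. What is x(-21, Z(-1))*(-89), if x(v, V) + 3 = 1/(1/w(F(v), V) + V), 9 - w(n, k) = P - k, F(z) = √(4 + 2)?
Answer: -623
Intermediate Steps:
F(z) = √6
w(n, k) = 10 + k (w(n, k) = 9 - (-1 - k) = 9 + (1 + k) = 10 + k)
x(v, V) = -3 + 1/(V + 1/(10 + V)) (x(v, V) = -3 + 1/(1/(10 + V) + V) = -3 + 1/(V + 1/(10 + V)))
x(-21, Z(-1))*(-89) = ((7 + 0 - 3*0*(10 + 0))/(1 + 0*(10 + 0)))*(-89) = ((7 + 0 - 3*0*10)/(1 + 0*10))*(-89) = ((7 + 0 + 0)/(1 + 0))*(-89) = (7/1)*(-89) = (1*7)*(-89) = 7*(-89) = -623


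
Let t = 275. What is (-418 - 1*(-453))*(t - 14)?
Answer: 9135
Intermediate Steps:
(-418 - 1*(-453))*(t - 14) = (-418 - 1*(-453))*(275 - 14) = (-418 + 453)*261 = 35*261 = 9135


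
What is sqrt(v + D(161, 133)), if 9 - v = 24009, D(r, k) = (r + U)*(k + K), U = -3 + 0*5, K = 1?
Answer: 2*I*sqrt(707) ≈ 53.179*I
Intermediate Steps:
U = -3 (U = -3 + 0 = -3)
D(r, k) = (1 + k)*(-3 + r) (D(r, k) = (r - 3)*(k + 1) = (-3 + r)*(1 + k) = (1 + k)*(-3 + r))
v = -24000 (v = 9 - 1*24009 = 9 - 24009 = -24000)
sqrt(v + D(161, 133)) = sqrt(-24000 + (-3 + 161 - 3*133 + 133*161)) = sqrt(-24000 + (-3 + 161 - 399 + 21413)) = sqrt(-24000 + 21172) = sqrt(-2828) = 2*I*sqrt(707)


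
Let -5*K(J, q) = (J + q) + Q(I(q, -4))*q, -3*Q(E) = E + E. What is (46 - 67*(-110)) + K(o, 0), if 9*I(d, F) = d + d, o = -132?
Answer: 37212/5 ≈ 7442.4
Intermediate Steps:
I(d, F) = 2*d/9 (I(d, F) = (d + d)/9 = (2*d)/9 = 2*d/9)
Q(E) = -2*E/3 (Q(E) = -(E + E)/3 = -2*E/3)
K(J, q) = -J/5 - q/5 + 4*q²/135 (K(J, q) = -((J + q) + (-4*q/27)*q)/5 = -((J + q) - 4*q²/27)/5 = -(J + q - 4*q²/27)/5 = -J/5 - q/5 + 4*q²/135)
(46 - 67*(-110)) + K(o, 0) = (46 - 67*(-110)) + (-⅕*(-132) - ⅕*0 + (4/135)*0²) = (46 + 7370) + (132/5 + 0 + (4/135)*0) = 7416 + (132/5 + 0 + 0) = 7416 + 132/5 = 37212/5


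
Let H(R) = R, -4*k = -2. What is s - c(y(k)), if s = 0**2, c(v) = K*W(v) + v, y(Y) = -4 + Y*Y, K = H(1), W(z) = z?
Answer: 15/2 ≈ 7.5000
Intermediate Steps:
k = 1/2 (k = -1/4*(-2) = 1/2 ≈ 0.50000)
K = 1
y(Y) = -4 + Y**2
c(v) = 2*v (c(v) = 1*v + v = v + v = 2*v)
s = 0
s - c(y(k)) = 0 - 2*(-4 + (1/2)**2) = 0 - 2*(-4 + 1/4) = 0 - 2*(-15)/4 = 0 - 1*(-15/2) = 0 + 15/2 = 15/2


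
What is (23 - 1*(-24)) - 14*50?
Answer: -653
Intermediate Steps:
(23 - 1*(-24)) - 14*50 = (23 + 24) - 700 = 47 - 700 = -653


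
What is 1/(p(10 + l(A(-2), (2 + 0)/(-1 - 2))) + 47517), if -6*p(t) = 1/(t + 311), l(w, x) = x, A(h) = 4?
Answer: 1922/91327673 ≈ 2.1045e-5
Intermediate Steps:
p(t) = -1/(6*(311 + t)) (p(t) = -1/(6*(t + 311)) = -1/(6*(311 + t)))
1/(p(10 + l(A(-2), (2 + 0)/(-1 - 2))) + 47517) = 1/(-1/(1866 + 6*(10 + (2 + 0)/(-1 - 2))) + 47517) = 1/(-1/(1866 + 6*(10 + 2/(-3))) + 47517) = 1/(-1/(1866 + 6*(10 + 2*(-1/3))) + 47517) = 1/(-1/(1866 + 6*(10 - 2/3)) + 47517) = 1/(-1/(1866 + 6*(28/3)) + 47517) = 1/(-1/(1866 + 56) + 47517) = 1/(-1/1922 + 47517) = 1/(91327673/1922) = 1922/91327673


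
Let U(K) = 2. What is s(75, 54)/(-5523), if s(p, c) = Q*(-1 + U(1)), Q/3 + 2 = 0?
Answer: 2/1841 ≈ 0.0010864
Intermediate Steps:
Q = -6 (Q = -6 + 3*0 = -6 + 0 = -6)
s(p, c) = -6 (s(p, c) = -6*(-1 + 2) = -6*1 = -6)
s(75, 54)/(-5523) = -6/(-5523) = -6*(-1/5523) = 2/1841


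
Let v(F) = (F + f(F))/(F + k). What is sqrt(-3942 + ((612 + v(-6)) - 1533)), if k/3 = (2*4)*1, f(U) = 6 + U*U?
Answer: I*sqrt(4861) ≈ 69.721*I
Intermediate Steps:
f(U) = 6 + U**2
k = 24 (k = 3*((2*4)*1) = 3*(8*1) = 3*8 = 24)
v(F) = (6 + F + F**2)/(24 + F) (v(F) = (F + (6 + F**2))/(F + 24) = (6 + F + F**2)/(24 + F))
sqrt(-3942 + ((612 + v(-6)) - 1533)) = sqrt(-3942 + ((612 + (6 - 6 + (-6)**2)/(24 - 6)) - 1533)) = sqrt(-3942 + ((612 + (6 - 6 + 36)/18) - 1533)) = sqrt(-3942 + ((612 + (1/18)*36) - 1533)) = sqrt(-3942 + ((612 + 2) - 1533)) = sqrt(-3942 + (614 - 1533)) = sqrt(-3942 - 919) = sqrt(-4861) = I*sqrt(4861)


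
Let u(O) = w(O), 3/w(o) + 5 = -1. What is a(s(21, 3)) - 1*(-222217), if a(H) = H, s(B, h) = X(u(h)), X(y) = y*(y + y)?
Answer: 444435/2 ≈ 2.2222e+5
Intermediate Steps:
w(o) = -½ (w(o) = 3/(-5 - 1) = 3/(-6) = 3*(-⅙) = -½)
u(O) = -½
X(y) = 2*y² (X(y) = y*(2*y) = 2*y²)
s(B, h) = ½ (s(B, h) = 2*(-½)² = 2*(¼) = ½)
a(s(21, 3)) - 1*(-222217) = ½ - 1*(-222217) = ½ + 222217 = 444435/2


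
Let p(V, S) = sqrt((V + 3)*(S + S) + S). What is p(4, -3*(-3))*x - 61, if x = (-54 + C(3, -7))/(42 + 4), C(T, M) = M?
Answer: -61 - 183*sqrt(15)/46 ≈ -76.408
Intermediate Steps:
p(V, S) = sqrt(S + 2*S*(3 + V)) (p(V, S) = sqrt((3 + V)*(2*S) + S) = sqrt(2*S*(3 + V) + S) = sqrt(S + 2*S*(3 + V)))
x = -61/46 (x = (-54 - 7)/(42 + 4) = -61/46 ≈ -1.3261)
p(4, -3*(-3))*x - 61 = sqrt((-3*(-3))*(7 + 2*4))*(-61/46) - 61 = sqrt(9*(7 + 8))*(-61/46) - 61 = sqrt(9*15)*(-61/46) - 61 = sqrt(135)*(-61/46) - 61 = (3*sqrt(15))*(-61/46) - 61 = -183*sqrt(15)/46 - 61 = -61 - 183*sqrt(15)/46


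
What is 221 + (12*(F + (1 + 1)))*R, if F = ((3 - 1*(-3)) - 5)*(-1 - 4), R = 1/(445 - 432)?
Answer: 2837/13 ≈ 218.23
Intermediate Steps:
R = 1/13 ≈ 0.076923
F = -5 (F = ((3 + 3) - 5)*(-5) = (6 - 5)*(-5) = 1*(-5) = -5)
221 + (12*(F + (1 + 1)))*R = 221 + (12*(-5 + (1 + 1)))*(1/13) = 221 + (12*(-5 + 2))*(1/13) = 221 + (12*(-3))*(1/13) = 221 - 36*1/13 = 221 - 36/13 = 2837/13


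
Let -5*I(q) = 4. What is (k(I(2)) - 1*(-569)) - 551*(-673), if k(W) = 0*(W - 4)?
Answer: 371392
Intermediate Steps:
I(q) = -4/5 (I(q) = -1/5*4 = -4/5)
k(W) = 0 (k(W) = 0*(-4 + W) = 0)
(k(I(2)) - 1*(-569)) - 551*(-673) = (0 - 1*(-569)) - 551*(-673) = (0 + 569) + 370823 = 569 + 370823 = 371392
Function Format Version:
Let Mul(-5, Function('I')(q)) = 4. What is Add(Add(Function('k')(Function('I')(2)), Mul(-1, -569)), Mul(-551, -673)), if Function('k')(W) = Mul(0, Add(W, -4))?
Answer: 371392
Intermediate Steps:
Function('I')(q) = Rational(-4, 5) (Function('I')(q) = Mul(Rational(-1, 5), 4) = Rational(-4, 5))
Function('k')(W) = 0 (Function('k')(W) = Mul(0, Add(-4, W)) = 0)
Add(Add(Function('k')(Function('I')(2)), Mul(-1, -569)), Mul(-551, -673)) = Add(Add(0, Mul(-1, -569)), Mul(-551, -673)) = Add(Add(0, 569), 370823) = Add(569, 370823) = 371392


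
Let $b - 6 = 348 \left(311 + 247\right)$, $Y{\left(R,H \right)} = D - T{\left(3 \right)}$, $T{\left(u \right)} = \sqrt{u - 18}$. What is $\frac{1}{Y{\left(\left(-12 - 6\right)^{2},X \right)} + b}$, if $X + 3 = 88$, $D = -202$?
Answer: $\frac{193988}{37631344159} + \frac{i \sqrt{15}}{37631344159} \approx 5.155 \cdot 10^{-6} + 1.0292 \cdot 10^{-10} i$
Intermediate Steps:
$T{\left(u \right)} = \sqrt{-18 + u}$
$X = 85$ ($X = -3 + 88 = 85$)
$Y{\left(R,H \right)} = -202 - i \sqrt{15}$ ($Y{\left(R,H \right)} = -202 - \sqrt{-18 + 3} = -202 - \sqrt{-15} = -202 - i \sqrt{15}$)
$b = 194190$ ($b = 6 + 348 \left(311 + 247\right) = 6 + 348 \cdot 558 = 6 + 194184 = 194190$)
$\frac{1}{Y{\left(\left(-12 - 6\right)^{2},X \right)} + b} = \frac{1}{\left(-202 - i \sqrt{15}\right) + 194190} = \frac{1}{193988 - i \sqrt{15}}$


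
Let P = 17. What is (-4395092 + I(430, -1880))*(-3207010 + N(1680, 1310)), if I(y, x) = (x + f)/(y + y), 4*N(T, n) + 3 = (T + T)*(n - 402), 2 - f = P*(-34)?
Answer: 1847776463527423/172 ≈ 1.0743e+13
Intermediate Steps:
f = 580 (f = 2 - 17*(-34) = 2 - 1*(-578) = 2 + 578 = 580)
N(T, n) = -3/4 + T*(-402 + n)/2 (N(T, n) = -3/4 + ((T + T)*(n - 402))/4 = -3/4 + ((2*T)*(-402 + n))/4 = -3/4 + (2*T*(-402 + n))/4 = -3/4 + T*(-402 + n)/2)
I(y, x) = (580 + x)/(2*y) (I(y, x) = (x + 580)/(y + y) = (580 + x)/((2*y)) = (580 + x)*(1/(2*y)) = (580 + x)/(2*y))
(-4395092 + I(430, -1880))*(-3207010 + N(1680, 1310)) = (-4395092 + (1/2)*(580 - 1880)/430)*(-3207010 + (-3/4 - 201*1680 + (1/2)*1680*1310)) = (-4395092 + (1/2)*(1/430)*(-1300))*(-3207010 + (-3/4 - 337680 + 1100400)) = (-4395092 - 65/43)*(-3207010 + 3050877/4) = -188989021/43*(-9777163/4) = 1847776463527423/172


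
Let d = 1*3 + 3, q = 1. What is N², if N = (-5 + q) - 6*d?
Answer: 1600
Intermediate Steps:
d = 6 (d = 3 + 3 = 6)
N = -40 (N = (-5 + 1) - 6*6 = -4 - 36 = -40)
N² = (-40)² = 1600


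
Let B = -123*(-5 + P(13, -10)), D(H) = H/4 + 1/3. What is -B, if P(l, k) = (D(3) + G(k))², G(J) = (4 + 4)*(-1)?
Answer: 252929/48 ≈ 5269.4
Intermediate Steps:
D(H) = ⅓ + H/4 (D(H) = H*(¼) + 1*(⅓) = H/4 + ⅓ = ⅓ + H/4)
G(J) = -8 (G(J) = 8*(-1) = -8)
P(l, k) = 6889/144 (P(l, k) = ((⅓ + (¼)*3) - 8)² = ((⅓ + ¾) - 8)² = (13/12 - 8)² = (-83/12)² = 6889/144)
B = -252929/48 (B = -123*(-5 + 6889/144) = -123*6169/144 = -252929/48 ≈ -5269.4)
-B = -1*(-252929/48) = 252929/48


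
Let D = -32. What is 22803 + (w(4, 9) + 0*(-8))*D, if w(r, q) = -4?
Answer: 22931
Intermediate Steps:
22803 + (w(4, 9) + 0*(-8))*D = 22803 + (-4 + 0*(-8))*(-32) = 22803 + (-4 + 0)*(-32) = 22803 - 4*(-32) = 22803 + 128 = 22931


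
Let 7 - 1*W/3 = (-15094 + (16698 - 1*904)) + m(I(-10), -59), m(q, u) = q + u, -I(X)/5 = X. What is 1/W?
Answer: -1/2052 ≈ -0.00048733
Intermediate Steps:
I(X) = -5*X
W = -2052 (W = 21 - 3*((-15094 + (16698 - 1*904)) + (-5*(-10) - 59)) = 21 - 3*((-15094 + (16698 - 904)) + (50 - 59)) = 21 - 3*((-15094 + 15794) - 9) = 21 - 3*(700 - 9) = 21 - 3*691 = 21 - 2073 = -2052)
1/W = 1/(-2052) = -1/2052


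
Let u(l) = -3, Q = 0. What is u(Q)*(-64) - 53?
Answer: 139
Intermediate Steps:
u(Q)*(-64) - 53 = -3*(-64) - 53 = 192 - 53 = 139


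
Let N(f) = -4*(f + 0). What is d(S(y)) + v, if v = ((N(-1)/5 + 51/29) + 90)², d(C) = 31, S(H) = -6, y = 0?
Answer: 180775016/21025 ≈ 8598.1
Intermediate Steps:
N(f) = -4*f
v = 180123241/21025 (v = ((-4*(-1)/5 + 51/29) + 90)² = ((4*(⅕) + 51*(1/29)) + 90)² = ((⅘ + 51/29) + 90)² = (371/145 + 90)² = (13421/145)² = 180123241/21025 ≈ 8567.1)
d(S(y)) + v = 31 + 180123241/21025 = 180775016/21025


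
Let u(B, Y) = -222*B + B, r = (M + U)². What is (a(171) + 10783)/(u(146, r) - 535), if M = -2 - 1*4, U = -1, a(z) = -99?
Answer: -10684/32801 ≈ -0.32572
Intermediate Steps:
M = -6 (M = -2 - 4 = -6)
r = 49 (r = (-6 - 1)² = (-7)² = 49)
u(B, Y) = -221*B
(a(171) + 10783)/(u(146, r) - 535) = (-99 + 10783)/(-221*146 - 535) = 10684/(-32266 - 535) = 10684/(-32801) = 10684*(-1/32801) = -10684/32801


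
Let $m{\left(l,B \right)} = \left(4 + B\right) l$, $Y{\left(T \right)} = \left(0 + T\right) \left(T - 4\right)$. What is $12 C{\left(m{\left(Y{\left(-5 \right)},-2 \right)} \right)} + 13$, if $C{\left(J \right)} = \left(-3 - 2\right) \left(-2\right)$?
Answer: $133$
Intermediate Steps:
$Y{\left(T \right)} = T \left(-4 + T\right)$
$m{\left(l,B \right)} = l \left(4 + B\right)$
$C{\left(J \right)} = 10$ ($C{\left(J \right)} = \left(-5\right) \left(-2\right) = 10$)
$12 C{\left(m{\left(Y{\left(-5 \right)},-2 \right)} \right)} + 13 = 12 \cdot 10 + 13 = 120 + 13 = 133$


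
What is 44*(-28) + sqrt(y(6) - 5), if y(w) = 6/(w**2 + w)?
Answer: -1232 + I*sqrt(238)/7 ≈ -1232.0 + 2.2039*I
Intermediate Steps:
y(w) = 6/(w + w**2)
44*(-28) + sqrt(y(6) - 5) = 44*(-28) + sqrt(6/(6*(1 + 6)) - 5) = -1232 + sqrt(6*(1/6)/7 - 5) = -1232 + sqrt(6*(1/6)*(1/7) - 5) = -1232 + sqrt(1/7 - 5) = -1232 + sqrt(-34/7) = -1232 + I*sqrt(238)/7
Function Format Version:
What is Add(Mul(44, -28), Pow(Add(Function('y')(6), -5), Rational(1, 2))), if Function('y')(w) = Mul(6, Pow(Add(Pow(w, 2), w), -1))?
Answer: Add(-1232, Mul(Rational(1, 7), I, Pow(238, Rational(1, 2)))) ≈ Add(-1232.0, Mul(2.2039, I))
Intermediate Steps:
Function('y')(w) = Mul(6, Pow(Add(w, Pow(w, 2)), -1))
Add(Mul(44, -28), Pow(Add(Function('y')(6), -5), Rational(1, 2))) = Add(Mul(44, -28), Pow(Add(Mul(6, Pow(6, -1), Pow(Add(1, 6), -1)), -5), Rational(1, 2))) = Add(-1232, Pow(Add(Mul(6, Rational(1, 6), Pow(7, -1)), -5), Rational(1, 2))) = Add(-1232, Pow(Add(Mul(6, Rational(1, 6), Rational(1, 7)), -5), Rational(1, 2))) = Add(-1232, Pow(Add(Rational(1, 7), -5), Rational(1, 2))) = Add(-1232, Pow(Rational(-34, 7), Rational(1, 2))) = Add(-1232, Mul(Rational(1, 7), I, Pow(238, Rational(1, 2))))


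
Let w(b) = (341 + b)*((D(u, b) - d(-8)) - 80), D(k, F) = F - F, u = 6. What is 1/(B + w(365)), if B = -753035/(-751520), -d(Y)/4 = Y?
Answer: -150304/11884687281 ≈ -1.2647e-5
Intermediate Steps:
d(Y) = -4*Y
D(k, F) = 0
w(b) = -38192 - 112*b (w(b) = (341 + b)*((0 - (-4)*(-8)) - 80) = (341 + b)*((0 - 1*32) - 80) = (341 + b)*((0 - 32) - 80) = (341 + b)*(-32 - 80) = (341 + b)*(-112) = -38192 - 112*b)
B = 150607/150304 (B = -753035*(-1/751520) = 150607/150304 ≈ 1.0020)
1/(B + w(365)) = 1/(150607/150304 + (-38192 - 112*365)) = 1/(150607/150304 + (-38192 - 40880)) = 1/(150607/150304 - 79072) = 1/(-11884687281/150304) = -150304/11884687281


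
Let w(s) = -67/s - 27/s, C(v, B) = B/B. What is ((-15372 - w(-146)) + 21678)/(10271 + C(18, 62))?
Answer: 460291/749856 ≈ 0.61384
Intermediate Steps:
C(v, B) = 1
w(s) = -94/s
((-15372 - w(-146)) + 21678)/(10271 + C(18, 62)) = ((-15372 - (-94)/(-146)) + 21678)/(10271 + 1) = ((-15372 - (-94)*(-1)/146) + 21678)/10272 = ((-15372 - 1*47/73) + 21678)*(1/10272) = ((-15372 - 47/73) + 21678)*(1/10272) = (-1122203/73 + 21678)*(1/10272) = (460291/73)*(1/10272) = 460291/749856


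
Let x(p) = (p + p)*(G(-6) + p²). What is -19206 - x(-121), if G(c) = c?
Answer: 3522464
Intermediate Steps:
x(p) = 2*p*(-6 + p²) (x(p) = (p + p)*(-6 + p²) = (2*p)*(-6 + p²) = 2*p*(-6 + p²))
-19206 - x(-121) = -19206 - 2*(-121)*(-6 + (-121)²) = -19206 - 2*(-121)*(-6 + 14641) = -19206 - 2*(-121)*14635 = -19206 - 1*(-3541670) = -19206 + 3541670 = 3522464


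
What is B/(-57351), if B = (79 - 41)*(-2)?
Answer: 76/57351 ≈ 0.0013252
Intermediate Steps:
B = -76 (B = 38*(-2) = -76)
B/(-57351) = -76/(-57351) = -76*(-1/57351) = 76/57351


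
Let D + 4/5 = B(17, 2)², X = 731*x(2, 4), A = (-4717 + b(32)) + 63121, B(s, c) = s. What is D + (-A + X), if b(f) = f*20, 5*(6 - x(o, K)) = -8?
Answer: -266001/5 ≈ -53200.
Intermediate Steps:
x(o, K) = 38/5 (x(o, K) = 6 - ⅕*(-8) = 6 + 8/5 = 38/5)
b(f) = 20*f
A = 59044 (A = (-4717 + 20*32) + 63121 = (-4717 + 640) + 63121 = -4077 + 63121 = 59044)
X = 27778/5 (X = 731*(38/5) = 27778/5 ≈ 5555.6)
D = 1441/5 (D = -⅘ + 17² = -⅘ + 289 = 1441/5 ≈ 288.20)
D + (-A + X) = 1441/5 + (-1*59044 + 27778/5) = 1441/5 + (-59044 + 27778/5) = 1441/5 - 267442/5 = -266001/5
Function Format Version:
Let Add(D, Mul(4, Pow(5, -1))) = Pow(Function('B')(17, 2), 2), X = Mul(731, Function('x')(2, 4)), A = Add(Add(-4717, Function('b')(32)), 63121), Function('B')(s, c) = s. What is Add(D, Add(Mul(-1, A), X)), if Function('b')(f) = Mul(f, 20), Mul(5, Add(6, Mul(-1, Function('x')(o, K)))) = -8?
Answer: Rational(-266001, 5) ≈ -53200.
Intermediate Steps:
Function('x')(o, K) = Rational(38, 5) (Function('x')(o, K) = Add(6, Mul(Rational(-1, 5), -8)) = Add(6, Rational(8, 5)) = Rational(38, 5))
Function('b')(f) = Mul(20, f)
A = 59044 (A = Add(Add(-4717, Mul(20, 32)), 63121) = Add(Add(-4717, 640), 63121) = Add(-4077, 63121) = 59044)
X = Rational(27778, 5) (X = Mul(731, Rational(38, 5)) = Rational(27778, 5) ≈ 5555.6)
D = Rational(1441, 5) (D = Add(Rational(-4, 5), Pow(17, 2)) = Add(Rational(-4, 5), 289) = Rational(1441, 5) ≈ 288.20)
Add(D, Add(Mul(-1, A), X)) = Add(Rational(1441, 5), Add(Mul(-1, 59044), Rational(27778, 5))) = Add(Rational(1441, 5), Add(-59044, Rational(27778, 5))) = Add(Rational(1441, 5), Rational(-267442, 5)) = Rational(-266001, 5)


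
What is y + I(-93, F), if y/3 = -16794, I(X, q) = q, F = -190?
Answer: -50572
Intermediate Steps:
y = -50382 (y = 3*(-16794) = -50382)
y + I(-93, F) = -50382 - 190 = -50572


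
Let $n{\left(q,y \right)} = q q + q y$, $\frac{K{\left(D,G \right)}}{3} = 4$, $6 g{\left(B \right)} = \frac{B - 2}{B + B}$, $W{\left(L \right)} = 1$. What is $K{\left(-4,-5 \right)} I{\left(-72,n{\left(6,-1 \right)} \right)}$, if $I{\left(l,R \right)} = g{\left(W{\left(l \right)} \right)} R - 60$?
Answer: $-750$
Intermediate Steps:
$g{\left(B \right)} = \frac{-2 + B}{12 B}$ ($g{\left(B \right)} = \frac{\left(B - 2\right) \frac{1}{B + B}}{6} = \frac{\left(-2 + B\right) \frac{1}{2 B}}{6} = \frac{\frac{1}{2} \frac{1}{B} \left(-2 + B\right)}{6} = \frac{-2 + B}{12 B}$)
$K{\left(D,G \right)} = 12$ ($K{\left(D,G \right)} = 3 \cdot 4 = 12$)
$n{\left(q,y \right)} = q^{2} + q y$
$I{\left(l,R \right)} = -60 - \frac{R}{12}$ ($I{\left(l,R \right)} = \frac{-2 + 1}{12 \cdot 1} R - 60 = \frac{1}{12} \cdot 1 \left(-1\right) R - 60 = - \frac{R}{12} - 60 = -60 - \frac{R}{12}$)
$K{\left(-4,-5 \right)} I{\left(-72,n{\left(6,-1 \right)} \right)} = 12 \left(-60 - \frac{6 \left(6 - 1\right)}{12}\right) = 12 \left(-60 - \frac{6 \cdot 5}{12}\right) = 12 \left(-60 - \frac{5}{2}\right) = 12 \left(- \frac{125}{2}\right) = -750$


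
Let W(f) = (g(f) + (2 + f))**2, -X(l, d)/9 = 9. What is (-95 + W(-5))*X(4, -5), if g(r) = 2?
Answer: 7614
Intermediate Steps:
X(l, d) = -81 (X(l, d) = -9*9 = -81)
W(f) = (4 + f)**2 (W(f) = (2 + (2 + f))**2 = (4 + f)**2)
(-95 + W(-5))*X(4, -5) = (-95 + (4 - 5)**2)*(-81) = (-95 + (-1)**2)*(-81) = (-95 + 1)*(-81) = -94*(-81) = 7614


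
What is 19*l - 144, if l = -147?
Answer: -2937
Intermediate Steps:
19*l - 144 = 19*(-147) - 144 = -2793 - 144 = -2937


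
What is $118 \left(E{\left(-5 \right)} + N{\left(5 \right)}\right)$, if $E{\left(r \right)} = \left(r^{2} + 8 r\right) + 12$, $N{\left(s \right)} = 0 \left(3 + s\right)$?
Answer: $-354$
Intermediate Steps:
$N{\left(s \right)} = 0$
$E{\left(r \right)} = 12 + r^{2} + 8 r$
$118 \left(E{\left(-5 \right)} + N{\left(5 \right)}\right) = 118 \left(\left(12 + \left(-5\right)^{2} + 8 \left(-5\right)\right) + 0\right) = 118 \left(\left(12 + 25 - 40\right) + 0\right) = 118 \left(-3 + 0\right) = 118 \left(-3\right) = -354$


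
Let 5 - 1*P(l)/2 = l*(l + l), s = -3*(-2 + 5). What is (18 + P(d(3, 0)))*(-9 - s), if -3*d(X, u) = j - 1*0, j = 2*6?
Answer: 0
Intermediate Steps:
j = 12
s = -9 (s = -3*3 = -9)
d(X, u) = -4 (d(X, u) = -(12 - 1*0)/3 = -(12 + 0)/3 = -⅓*12 = -4)
P(l) = 10 - 4*l² (P(l) = 10 - 2*l*(l + l) = 10 - 2*l*2*l = 10 - 4*l²)
(18 + P(d(3, 0)))*(-9 - s) = (18 + (10 - 4*(-4)²))*(-9 - 1*(-9)) = (18 + (10 - 4*16))*(-9 + 9) = (18 + (10 - 64))*0 = (18 - 54)*0 = -36*0 = 0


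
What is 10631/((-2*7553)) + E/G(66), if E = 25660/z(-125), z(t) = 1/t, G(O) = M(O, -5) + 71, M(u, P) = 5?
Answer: -12113325739/287014 ≈ -42205.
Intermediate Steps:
G(O) = 76 (G(O) = 5 + 71 = 76)
E = -3207500 (E = 25660/(1/(-125)) = 25660/(-1/125) = 25660*(-125) = -3207500)
10631/((-2*7553)) + E/G(66) = 10631/((-2*7553)) - 3207500/76 = 10631/(-15106) - 3207500*1/76 = 10631*(-1/15106) - 801875/19 = -10631/15106 - 801875/19 = -12113325739/287014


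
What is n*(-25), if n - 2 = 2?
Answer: -100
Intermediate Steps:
n = 4 (n = 2 + 2 = 4)
n*(-25) = 4*(-25) = -100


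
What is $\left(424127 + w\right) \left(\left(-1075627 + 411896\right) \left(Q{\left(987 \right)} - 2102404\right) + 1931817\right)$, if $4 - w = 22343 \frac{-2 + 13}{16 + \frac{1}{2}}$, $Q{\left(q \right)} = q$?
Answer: $\frac{1712378147636009308}{3} \approx 5.7079 \cdot 10^{17}$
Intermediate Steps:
$w = - \frac{44674}{3}$ ($w = 4 - 22343 \frac{-2 + 13}{16 + \frac{1}{2}} = 4 - 22343 \frac{11}{16 + \frac{1}{2}} = 4 - 22343 \frac{11}{\frac{33}{2}} = 4 - 22343 \cdot 11 \cdot \frac{2}{33} = 4 - 22343 \cdot \frac{2}{3} = 4 - \frac{44686}{3} = - \frac{44674}{3} \approx -14891.0$)
$\left(424127 + w\right) \left(\left(-1075627 + 411896\right) \left(Q{\left(987 \right)} - 2102404\right) + 1931817\right) = \left(424127 - \frac{44674}{3}\right) \left(\left(-1075627 + 411896\right) \left(987 - 2102404\right) + 1931817\right) = \frac{1227707 \left(\left(-663731\right) \left(-2101417\right) + 1931817\right)}{3} = \frac{1227707 \left(1394775606827 + 1931817\right)}{3} = \frac{1227707}{3} \cdot 1394777538644 = \frac{1712378147636009308}{3}$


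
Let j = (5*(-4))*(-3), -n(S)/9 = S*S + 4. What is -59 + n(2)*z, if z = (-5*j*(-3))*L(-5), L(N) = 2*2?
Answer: -259259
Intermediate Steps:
L(N) = 4
n(S) = -36 - 9*S**2 (n(S) = -9*(S*S + 4) = -9*(S**2 + 4) = -9*(4 + S**2) = -36 - 9*S**2)
j = 60 (j = -20*(-3) = 60)
z = 3600 (z = -300*(-3)*4 = -5*(-180)*4 = 900*4 = 3600)
-59 + n(2)*z = -59 + (-36 - 9*2**2)*3600 = -59 + (-36 - 9*4)*3600 = -59 + (-36 - 36)*3600 = -59 - 72*3600 = -59 - 259200 = -259259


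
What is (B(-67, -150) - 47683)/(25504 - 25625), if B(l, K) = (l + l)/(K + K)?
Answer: 7152383/18150 ≈ 394.07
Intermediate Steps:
B(l, K) = l/K (B(l, K) = (2*l)/((2*K)) = (2*l)*(1/(2*K)) = l/K)
(B(-67, -150) - 47683)/(25504 - 25625) = (-67/(-150) - 47683)/(25504 - 25625) = (-67*(-1/150) - 47683)/(-121) = (67/150 - 47683)*(-1/121) = -7152383/150*(-1/121) = 7152383/18150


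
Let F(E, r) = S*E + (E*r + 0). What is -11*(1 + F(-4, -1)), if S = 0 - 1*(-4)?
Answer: 121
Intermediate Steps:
S = 4 (S = 0 + 4 = 4)
F(E, r) = 4*E + E*r (F(E, r) = 4*E + (E*r + 0) = 4*E + E*r)
-11*(1 + F(-4, -1)) = -11*(1 - 4*(4 - 1)) = -11*(1 - 4*3) = -11*(1 - 12) = -11*(-11) = 121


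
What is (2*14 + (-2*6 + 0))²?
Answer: 256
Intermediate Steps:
(2*14 + (-2*6 + 0))² = (28 + (-12 + 0))² = (28 - 12)² = 16² = 256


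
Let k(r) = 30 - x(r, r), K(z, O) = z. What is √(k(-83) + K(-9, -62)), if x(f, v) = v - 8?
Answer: 4*√7 ≈ 10.583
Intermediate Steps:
x(f, v) = -8 + v
k(r) = 38 - r (k(r) = 30 - (-8 + r) = 30 + (8 - r) = 38 - r)
√(k(-83) + K(-9, -62)) = √((38 - 1*(-83)) - 9) = √((38 + 83) - 9) = √(121 - 9) = √112 = 4*√7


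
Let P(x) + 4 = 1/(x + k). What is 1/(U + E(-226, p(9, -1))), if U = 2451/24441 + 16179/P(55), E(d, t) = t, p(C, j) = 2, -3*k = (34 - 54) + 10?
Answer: -5678459/23054878408 ≈ -0.00024630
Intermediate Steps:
k = 10/3 (k = -((34 - 54) + 10)/3 = -(-20 + 10)/3 = -⅓*(-10) = 10/3 ≈ 3.3333)
P(x) = -4 + 1/(10/3 + x) (P(x) = -4 + 1/(x + 10/3) = -4 + 1/(10/3 + x))
U = -23066235326/5678459 (U = 2451/24441 + 16179/(((-37 - 12*55)/(10 + 3*55))) = 2451*(1/24441) + 16179/(((-37 - 660)/(10 + 165))) = 817/8147 + 16179/((-697/175)) = 817/8147 + 16179/(((1/175)*(-697))) = 817/8147 + 16179/(-697/175) = 817/8147 + 16179*(-175/697) = 817/8147 - 2831325/697 = -23066235326/5678459 ≈ -4062.1)
1/(U + E(-226, p(9, -1))) = 1/(-23066235326/5678459 + 2) = 1/(-23054878408/5678459) = -5678459/23054878408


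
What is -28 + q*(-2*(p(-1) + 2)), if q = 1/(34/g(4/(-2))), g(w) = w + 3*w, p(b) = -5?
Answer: -500/17 ≈ -29.412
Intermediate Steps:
g(w) = 4*w
q = -4/17 (q = 1/(34/((4*(4/(-2))))) = 1/(34/((4*(4*(-½))))) = 1/(34/((4*(-2)))) = 1/(34/(-8)) = 1/(34*(-⅛)) = 1/(-17/4) = -4/17 ≈ -0.23529)
-28 + q*(-2*(p(-1) + 2)) = -28 - (-8)*(-5 + 2)/17 = -28 - (-8)*(-3)/17 = -28 - 4/17*6 = -28 - 24/17 = -500/17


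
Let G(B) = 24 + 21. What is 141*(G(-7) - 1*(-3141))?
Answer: 449226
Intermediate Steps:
G(B) = 45
141*(G(-7) - 1*(-3141)) = 141*(45 - 1*(-3141)) = 141*(45 + 3141) = 141*3186 = 449226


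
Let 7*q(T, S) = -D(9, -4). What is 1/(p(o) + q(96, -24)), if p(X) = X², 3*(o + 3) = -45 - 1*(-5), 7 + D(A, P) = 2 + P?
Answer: 63/16888 ≈ 0.0037305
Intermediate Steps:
D(A, P) = -5 + P (D(A, P) = -7 + (2 + P) = -5 + P)
q(T, S) = 9/7 (q(T, S) = (-(-5 - 4))/7 = (-1*(-9))/7 = (⅐)*9 = 9/7)
o = -49/3 (o = -3 + (-45 - 1*(-5))/3 = -3 + (-45 + 5)/3 = -3 + (⅓)*(-40) = -3 - 40/3 = -49/3 ≈ -16.333)
1/(p(o) + q(96, -24)) = 1/((-49/3)² + 9/7) = 1/(2401/9 + 9/7) = 1/(16888/63) = 63/16888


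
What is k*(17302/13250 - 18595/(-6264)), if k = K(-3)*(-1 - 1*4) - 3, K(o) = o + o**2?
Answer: -1951199129/13833000 ≈ -141.05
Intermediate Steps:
k = -33 (k = (-3*(1 - 3))*(-1 - 1*4) - 3 = (-3*(-2))*(-1 - 4) - 3 = 6*(-5) - 3 = -30 - 3 = -33)
k*(17302/13250 - 18595/(-6264)) = -33*(17302/13250 - 18595/(-6264)) = -33*(17302*(1/13250) - 18595*(-1/6264)) = -33*(8651/6625 + 18595/6264) = -33*177381739/41499000 = -1951199129/13833000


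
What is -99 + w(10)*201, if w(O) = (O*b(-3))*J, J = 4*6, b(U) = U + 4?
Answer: 48141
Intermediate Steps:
b(U) = 4 + U
J = 24
w(O) = 24*O (w(O) = (O*(4 - 3))*24 = (O*1)*24 = O*24 = 24*O)
-99 + w(10)*201 = -99 + (24*10)*201 = -99 + 240*201 = -99 + 48240 = 48141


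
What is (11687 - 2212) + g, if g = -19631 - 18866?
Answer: -29022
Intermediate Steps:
g = -38497
(11687 - 2212) + g = (11687 - 2212) - 38497 = 9475 - 38497 = -29022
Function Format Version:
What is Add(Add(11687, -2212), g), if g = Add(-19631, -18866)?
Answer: -29022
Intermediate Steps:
g = -38497
Add(Add(11687, -2212), g) = Add(Add(11687, -2212), -38497) = Add(9475, -38497) = -29022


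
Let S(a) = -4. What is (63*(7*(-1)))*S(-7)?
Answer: 1764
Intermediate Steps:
(63*(7*(-1)))*S(-7) = (63*(7*(-1)))*(-4) = (63*(-7))*(-4) = -441*(-4) = 1764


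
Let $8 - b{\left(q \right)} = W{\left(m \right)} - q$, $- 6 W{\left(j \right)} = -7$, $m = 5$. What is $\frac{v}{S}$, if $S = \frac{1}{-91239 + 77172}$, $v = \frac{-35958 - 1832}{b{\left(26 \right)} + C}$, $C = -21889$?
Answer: $- \frac{3189551580}{131137} \approx -24322.0$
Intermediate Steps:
$W{\left(j \right)} = \frac{7}{6}$ ($W{\left(j \right)} = \left(- \frac{1}{6}\right) \left(-7\right) = \frac{7}{6}$)
$b{\left(q \right)} = \frac{41}{6} + q$ ($b{\left(q \right)} = 8 - \left(\frac{7}{6} - q\right) = 8 + \left(- \frac{7}{6} + q\right) = \frac{41}{6} + q$)
$v = \frac{226740}{131137}$ ($v = \frac{-35958 - 1832}{\left(\frac{41}{6} + 26\right) - 21889} = - \frac{37790}{\frac{197}{6} - 21889} = - \frac{37790}{- \frac{131137}{6}} = \left(-37790\right) \left(- \frac{6}{131137}\right) = \frac{226740}{131137} \approx 1.729$)
$S = - \frac{1}{14067}$ ($S = \frac{1}{-14067} = - \frac{1}{14067} \approx -7.1088 \cdot 10^{-5}$)
$\frac{v}{S} = \frac{226740}{131137 \left(- \frac{1}{14067}\right)} = \frac{226740}{131137} \left(-14067\right) = - \frac{3189551580}{131137}$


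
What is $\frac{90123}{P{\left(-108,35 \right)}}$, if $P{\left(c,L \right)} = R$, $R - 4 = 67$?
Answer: $\frac{90123}{71} \approx 1269.3$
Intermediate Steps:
$R = 71$ ($R = 4 + 67 = 71$)
$P{\left(c,L \right)} = 71$
$\frac{90123}{P{\left(-108,35 \right)}} = \frac{90123}{71}$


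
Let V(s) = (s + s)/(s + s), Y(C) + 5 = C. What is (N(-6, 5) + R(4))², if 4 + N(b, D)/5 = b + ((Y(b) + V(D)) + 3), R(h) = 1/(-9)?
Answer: 586756/81 ≈ 7243.9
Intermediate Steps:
Y(C) = -5 + C
V(s) = 1 (V(s) = (2*s)/((2*s)) = (2*s)*(1/(2*s)) = 1)
R(h) = -⅑
N(b, D) = -25 + 10*b (N(b, D) = -20 + 5*(b + (((-5 + b) + 1) + 3)) = -20 + 5*(b + ((-4 + b) + 3)) = -20 + 5*(b + (-1 + b)) = -20 + 5*(-1 + 2*b) = -20 + (-5 + 10*b) = -25 + 10*b)
(N(-6, 5) + R(4))² = ((-25 + 10*(-6)) - ⅑)² = ((-25 - 60) - ⅑)² = (-85 - ⅑)² = (-766/9)² = 586756/81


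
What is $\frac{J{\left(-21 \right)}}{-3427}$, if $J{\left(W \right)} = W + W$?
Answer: $\frac{42}{3427} \approx 0.012256$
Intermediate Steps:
$J{\left(W \right)} = 2 W$
$\frac{J{\left(-21 \right)}}{-3427} = \frac{2 \left(-21\right)}{-3427} = \left(-42\right) \left(- \frac{1}{3427}\right) = \frac{42}{3427}$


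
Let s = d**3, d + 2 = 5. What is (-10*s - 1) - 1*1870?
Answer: -2141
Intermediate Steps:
d = 3 (d = -2 + 5 = 3)
s = 27 (s = 3**3 = 27)
(-10*s - 1) - 1*1870 = (-10*27 - 1) - 1*1870 = (-270 - 1) - 1870 = -271 - 1870 = -2141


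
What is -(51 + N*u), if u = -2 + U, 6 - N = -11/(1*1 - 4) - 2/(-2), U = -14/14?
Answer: -47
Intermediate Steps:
U = -1 (U = -14*1/14 = -1)
N = 4/3 (N = 6 - (-11/(1*1 - 4) - 2/(-2)) = 6 - (-11/(1 - 4) - 2*(-½)) = 6 - (-11/(-3) + 1) = 6 - (-11*(-⅓) + 1) = 6 - (11/3 + 1) = 6 - 1*14/3 = 6 - 14/3 = 4/3 ≈ 1.3333)
u = -3 (u = -2 - 1 = -3)
-(51 + N*u) = -(51 + (4/3)*(-3)) = -(51 - 4) = -1*47 = -47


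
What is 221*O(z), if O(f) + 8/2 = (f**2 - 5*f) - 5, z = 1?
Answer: -2873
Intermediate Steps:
O(f) = -9 + f**2 - 5*f (O(f) = -4 + ((f**2 - 5*f) - 5) = -4 + (-5 + f**2 - 5*f) = -9 + f**2 - 5*f)
221*O(z) = 221*(-9 + 1**2 - 5*1) = 221*(-9 + 1 - 5) = 221*(-13) = -2873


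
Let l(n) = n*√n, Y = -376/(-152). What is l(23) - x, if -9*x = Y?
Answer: 47/171 + 23*√23 ≈ 110.58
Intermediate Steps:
Y = 47/19 (Y = -376*(-1/152) = 47/19 ≈ 2.4737)
x = -47/171 (x = -⅑*47/19 = -47/171 ≈ -0.27485)
l(n) = n^(3/2)
l(23) - x = 23^(3/2) - 1*(-47/171) = 23*√23 + 47/171 = 47/171 + 23*√23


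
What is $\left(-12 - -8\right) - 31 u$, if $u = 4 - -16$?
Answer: $-624$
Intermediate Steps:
$u = 20$ ($u = 4 + 16 = 20$)
$\left(-12 - -8\right) - 31 u = \left(-12 - -8\right) - 620 = \left(-12 + 8\right) - 620 = -4 - 620 = -624$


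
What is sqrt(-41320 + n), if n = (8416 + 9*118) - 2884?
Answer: I*sqrt(34726) ≈ 186.35*I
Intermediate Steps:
n = 6594 (n = (8416 + 1062) - 2884 = 9478 - 2884 = 6594)
sqrt(-41320 + n) = sqrt(-41320 + 6594) = sqrt(-34726) = I*sqrt(34726)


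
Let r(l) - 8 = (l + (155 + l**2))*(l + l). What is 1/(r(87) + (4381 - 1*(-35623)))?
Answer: 1/1399126 ≈ 7.1473e-7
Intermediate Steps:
r(l) = 8 + 2*l*(155 + l + l**2) (r(l) = 8 + (l + (155 + l**2))*(l + l) = 8 + (155 + l + l**2)*(2*l) = 8 + 2*l*(155 + l + l**2))
1/(r(87) + (4381 - 1*(-35623))) = 1/((8 + 2*87**2 + 2*87**3 + 310*87) + (4381 - 1*(-35623))) = 1/((8 + 2*7569 + 2*658503 + 26970) + (4381 + 35623)) = 1/((8 + 15138 + 1317006 + 26970) + 40004) = 1/(1359122 + 40004) = 1/1399126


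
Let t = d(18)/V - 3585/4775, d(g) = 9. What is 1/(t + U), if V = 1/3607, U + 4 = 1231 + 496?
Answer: 955/32646913 ≈ 2.9252e-5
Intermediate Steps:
U = 1723 (U = -4 + (1231 + 496) = -4 + 1727 = 1723)
V = 1/3607 ≈ 0.00027724
t = 31001448/955 (t = 9/(1/3607) - 3585/4775 = 9*3607 - 3585*1/4775 = 32463 - 717/955 = 31001448/955 ≈ 32462.)
1/(t + U) = 1/(31001448/955 + 1723) = 1/(32646913/955) = 955/32646913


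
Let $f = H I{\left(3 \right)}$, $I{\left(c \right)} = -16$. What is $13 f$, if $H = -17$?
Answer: $3536$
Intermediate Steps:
$f = 272$ ($f = \left(-17\right) \left(-16\right) = 272$)
$13 f = 13 \cdot 272 = 3536$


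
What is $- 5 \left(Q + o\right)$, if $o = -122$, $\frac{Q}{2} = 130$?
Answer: $-690$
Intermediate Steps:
$Q = 260$ ($Q = 2 \cdot 130 = 260$)
$- 5 \left(Q + o\right) = - 5 \left(260 - 122\right) = \left(-5\right) 138 = -690$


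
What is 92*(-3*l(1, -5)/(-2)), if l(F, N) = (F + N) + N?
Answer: -1242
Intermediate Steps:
l(F, N) = F + 2*N
92*(-3*l(1, -5)/(-2)) = 92*(-3*(1 + 2*(-5))/(-2)) = 92*(-3*(1 - 10)*(-½)) = 92*(-3*(-9)*(-½)) = 92*(27*(-½)) = 92*(-27/2) = -1242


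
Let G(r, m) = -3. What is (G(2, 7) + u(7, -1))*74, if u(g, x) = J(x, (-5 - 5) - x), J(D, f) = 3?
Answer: 0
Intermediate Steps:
u(g, x) = 3
(G(2, 7) + u(7, -1))*74 = (-3 + 3)*74 = 0*74 = 0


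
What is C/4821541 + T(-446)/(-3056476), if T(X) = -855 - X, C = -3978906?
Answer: -12159458684987/14736924349516 ≈ -0.82510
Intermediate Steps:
C/4821541 + T(-446)/(-3056476) = -3978906/4821541 + (-855 - 1*(-446))/(-3056476) = -3978906*1/4821541 + (-855 + 446)*(-1/3056476) = -3978906/4821541 - 409*(-1/3056476) = -3978906/4821541 + 409/3056476 = -12159458684987/14736924349516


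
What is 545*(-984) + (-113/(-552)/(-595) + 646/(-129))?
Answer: -2524636755513/4707640 ≈ -5.3629e+5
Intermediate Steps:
545*(-984) + (-113/(-552)/(-595) + 646/(-129)) = -536280 + (-113*(-1/552)*(-1/595) + 646*(-1/129)) = -536280 + ((113/552)*(-1/595) - 646/129) = -536280 + (-113/328440 - 646/129) = -536280 - 23576313/4707640 = -2524636755513/4707640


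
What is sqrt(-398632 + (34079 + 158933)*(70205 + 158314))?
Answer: 2*sqrt(11026627649) ≈ 2.1002e+5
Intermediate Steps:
sqrt(-398632 + (34079 + 158933)*(70205 + 158314)) = sqrt(-398632 + 193012*228519) = sqrt(-398632 + 44106909228) = sqrt(44106510596) = 2*sqrt(11026627649)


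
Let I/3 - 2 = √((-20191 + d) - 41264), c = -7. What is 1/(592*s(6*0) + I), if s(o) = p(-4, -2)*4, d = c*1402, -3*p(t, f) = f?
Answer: 14262/28373305 - 297*I*√589/28373305 ≈ 0.00050266 - 0.00025404*I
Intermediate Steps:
p(t, f) = -f/3
d = -9814 (d = -7*1402 = -9814)
s(o) = 8/3 (s(o) = -⅓*(-2)*4 = (⅔)*4 = 8/3)
I = 6 + 33*I*√589 (I = 6 + 3*√((-20191 - 9814) - 41264) = 6 + 3*√(-30005 - 41264) = 6 + 3*√(-71269) = 6 + 3*(11*I*√589) = 6 + 33*I*√589 ≈ 6.0 + 800.89*I)
1/(592*s(6*0) + I) = 1/(592*(8/3) + (6 + 33*I*√589)) = 1/(4736/3 + (6 + 33*I*√589)) = 1/(4754/3 + 33*I*√589)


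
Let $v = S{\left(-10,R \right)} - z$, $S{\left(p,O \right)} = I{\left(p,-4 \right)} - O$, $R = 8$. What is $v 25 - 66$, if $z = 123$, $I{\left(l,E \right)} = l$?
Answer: $-3591$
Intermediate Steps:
$S{\left(p,O \right)} = p - O$
$v = -141$ ($v = \left(-10 - 8\right) - 123 = -18 - 123 = -141$)
$v 25 - 66 = \left(-141\right) 25 - 66 = -3525 - 66 = -3591$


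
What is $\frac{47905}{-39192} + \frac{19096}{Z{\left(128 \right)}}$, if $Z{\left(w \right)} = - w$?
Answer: $- \frac{11789723}{78384} \approx -150.41$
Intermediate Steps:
$\frac{47905}{-39192} + \frac{19096}{Z{\left(128 \right)}} = \frac{47905}{-39192} + \frac{19096}{\left(-1\right) 128} = 47905 \left(- \frac{1}{39192}\right) + \frac{19096}{-128} = - \frac{47905}{39192} + 19096 \left(- \frac{1}{128}\right) = - \frac{47905}{39192} - \frac{2387}{16} = - \frac{11789723}{78384}$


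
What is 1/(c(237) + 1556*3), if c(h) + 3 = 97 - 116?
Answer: 1/4646 ≈ 0.00021524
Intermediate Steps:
c(h) = -22 (c(h) = -3 + (97 - 116) = -3 - 19 = -22)
1/(c(237) + 1556*3) = 1/(-22 + 1556*3) = 1/(-22 + 4668) = 1/4646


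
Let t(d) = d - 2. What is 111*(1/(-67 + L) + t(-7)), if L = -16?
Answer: -83028/83 ≈ -1000.3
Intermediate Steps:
t(d) = -2 + d
111*(1/(-67 + L) + t(-7)) = 111*(1/(-67 - 16) + (-2 - 7)) = 111*(1/(-83) - 9) = 111*(-1/83 - 9) = 111*(-748/83) = -83028/83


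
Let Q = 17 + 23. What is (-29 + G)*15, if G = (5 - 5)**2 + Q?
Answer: 165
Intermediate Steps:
Q = 40
G = 40 (G = (5 - 5)**2 + 40 = 0**2 + 40 = 0 + 40 = 40)
(-29 + G)*15 = (-29 + 40)*15 = 11*15 = 165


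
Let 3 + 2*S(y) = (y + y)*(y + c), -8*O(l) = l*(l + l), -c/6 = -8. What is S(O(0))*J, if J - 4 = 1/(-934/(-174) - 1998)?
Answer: -2080047/346718 ≈ -5.9992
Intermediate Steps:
c = 48 (c = -6*(-8) = 48)
J = 693349/173359 (J = 4 + 1/(-934/(-174) - 1998) = 4 + 1/(-934*(-1/174) - 1998) = 4 + 1/(467/87 - 1998) = 4 + 1/(-173359/87) = 4 - 87/173359 = 693349/173359 ≈ 3.9995)
O(l) = -l**2/4 (O(l) = -l*(l + l)/8 = -l*2*l/8 = -l**2/4)
S(y) = -3/2 + y*(48 + y) (S(y) = -3/2 + ((y + y)*(y + 48))/2 = -3/2 + ((2*y)*(48 + y))/2 = -3/2 + (2*y*(48 + y))/2 = -3/2 + y*(48 + y))
S(O(0))*J = (-3/2 + (-1/4*0**2)**2 + 48*(-1/4*0**2))*(693349/173359) = (-3/2 + (-1/4*0)**2 + 48*(-1/4*0))*(693349/173359) = (-3/2 + 0**2 + 48*0)*(693349/173359) = (-3/2 + 0 + 0)*(693349/173359) = -3/2*693349/173359 = -2080047/346718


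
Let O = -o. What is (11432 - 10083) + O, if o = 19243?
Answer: -17894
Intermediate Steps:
O = -19243 (O = -1*19243 = -19243)
(11432 - 10083) + O = (11432 - 10083) - 19243 = 1349 - 19243 = -17894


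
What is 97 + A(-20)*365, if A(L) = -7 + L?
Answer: -9758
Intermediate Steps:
97 + A(-20)*365 = 97 + (-7 - 20)*365 = 97 - 27*365 = 97 - 9855 = -9758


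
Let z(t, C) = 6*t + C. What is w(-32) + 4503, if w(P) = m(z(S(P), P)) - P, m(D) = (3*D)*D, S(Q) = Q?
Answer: 155063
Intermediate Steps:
z(t, C) = C + 6*t
m(D) = 3*D²
w(P) = -P + 147*P² (w(P) = 3*(P + 6*P)² - P = 3*(7*P)² - P = 3*(49*P²) - P = 147*P² - P = -P + 147*P²)
w(-32) + 4503 = -32*(-1 + 147*(-32)) + 4503 = -32*(-1 - 4704) + 4503 = -32*(-4705) + 4503 = 150560 + 4503 = 155063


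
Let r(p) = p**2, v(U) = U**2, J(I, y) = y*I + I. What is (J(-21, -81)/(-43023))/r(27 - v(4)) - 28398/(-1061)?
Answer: 49277347718/1841111921 ≈ 26.765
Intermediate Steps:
J(I, y) = I + I*y (J(I, y) = I*y + I = I + I*y)
(J(-21, -81)/(-43023))/r(27 - v(4)) - 28398/(-1061) = (-21*(1 - 81)/(-43023))/((27 - 1*4**2)**2) - 28398/(-1061) = (-21*(-80)*(-1/43023))/((27 - 1*16)**2) - 28398*(-1/1061) = (1680*(-1/43023))/((27 - 16)**2) + 28398/1061 = -560/(14341*(11**2)) + 28398/1061 = -560/14341/121 + 28398/1061 = -560/14341*1/121 + 28398/1061 = -560/1735261 + 28398/1061 = 49277347718/1841111921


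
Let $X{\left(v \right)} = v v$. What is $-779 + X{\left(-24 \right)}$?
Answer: $-203$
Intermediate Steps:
$X{\left(v \right)} = v^{2}$
$-779 + X{\left(-24 \right)} = -779 + \left(-24\right)^{2} = -779 + 576 = -203$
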